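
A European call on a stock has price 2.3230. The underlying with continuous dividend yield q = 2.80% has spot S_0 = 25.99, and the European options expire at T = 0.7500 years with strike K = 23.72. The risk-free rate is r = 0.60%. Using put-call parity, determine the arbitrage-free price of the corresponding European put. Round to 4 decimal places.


Answer: Put price = 0.4866

Derivation:
Put-call parity: C - P = S_0 * exp(-qT) - K * exp(-rT).
S_0 * exp(-qT) = 25.9900 * 0.97921896 = 25.44990089
K * exp(-rT) = 23.7200 * 0.99551011 = 23.61349981
P = C - S*exp(-qT) + K*exp(-rT)
P = 2.3230 - 25.44990089 + 23.61349981 = 0.4866


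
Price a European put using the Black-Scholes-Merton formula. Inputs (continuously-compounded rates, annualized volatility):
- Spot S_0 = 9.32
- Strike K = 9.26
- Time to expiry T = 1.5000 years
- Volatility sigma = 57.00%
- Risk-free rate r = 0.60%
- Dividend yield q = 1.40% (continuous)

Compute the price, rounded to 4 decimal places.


Answer: Price = 2.5234

Derivation:
d1 = (ln(S/K) + (r - q + 0.5*sigma^2) * T) / (sigma * sqrt(T)) = 0.34111448
d2 = d1 - sigma * sqrt(T) = -0.35699010
exp(-rT) = 0.99104038; exp(-qT) = 0.97921896
P = K * exp(-rT) * N(-d2) - S_0 * exp(-qT) * N(-d1)
N(-d1) = 0.36650870; N(-d2) = 0.63945039
P = 9.2600 * 0.99104038 * 0.63945039 - 9.3200 * 0.97921896 * 0.36650870 = 2.5234


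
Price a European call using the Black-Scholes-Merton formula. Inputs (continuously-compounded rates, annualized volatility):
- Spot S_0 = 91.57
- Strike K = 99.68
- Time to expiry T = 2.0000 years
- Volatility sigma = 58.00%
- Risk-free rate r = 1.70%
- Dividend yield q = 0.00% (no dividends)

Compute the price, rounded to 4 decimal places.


Answer: Price = 27.5710

Derivation:
d1 = (ln(S/K) + (r - q + 0.5*sigma^2) * T) / (sigma * sqrt(T)) = 0.34811434
d2 = d1 - sigma * sqrt(T) = -0.47212953
exp(-rT) = 0.96657150; exp(-qT) = 1.00000000
C = S_0 * exp(-qT) * N(d1) - K * exp(-rT) * N(d2)
N(d1) = 0.63612284; N(d2) = 0.31841717
C = 91.5700 * 1.00000000 * 0.63612284 - 99.6800 * 0.96657150 * 0.31841717 = 27.5710


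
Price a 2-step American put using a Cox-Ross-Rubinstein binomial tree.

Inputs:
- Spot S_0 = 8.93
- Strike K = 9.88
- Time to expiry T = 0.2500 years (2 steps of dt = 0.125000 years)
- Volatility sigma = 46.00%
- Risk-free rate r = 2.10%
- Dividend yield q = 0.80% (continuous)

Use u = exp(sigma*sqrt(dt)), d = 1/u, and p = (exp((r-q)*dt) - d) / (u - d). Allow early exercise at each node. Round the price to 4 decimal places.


Answer: Price = V(0,0) = 1.4585

Derivation:
dt = T/N = 0.125000
u = exp(sigma*sqrt(dt)) = 1.176607; d = 1/u = 0.849902
p = (exp((r-q)*dt) - d) / (u - d) = 0.464409
Discount per step: exp(-r*dt) = 0.997378
Stock lattice S(k, i) with i counting down-moves:
  k=0: S(0,0) = 8.9300
  k=1: S(1,0) = 10.5071; S(1,1) = 7.5896
  k=2: S(2,0) = 12.3627; S(2,1) = 8.9300; S(2,2) = 6.4504
Terminal payoffs V(N, i) = max(K - S_T, 0):
  V(2,0) = 0.000000; V(2,1) = 0.950000; V(2,2) = 3.429567
Backward induction: V(k, i) = exp(-r*dt) * [p * V(k+1, i) + (1-p) * V(k+1, i+1)]; then take max(V_cont, immediate exercise) for American.
  V(1,0) = exp(-r*dt) * [p*0.000000 + (1-p)*0.950000] = 0.507478; exercise = 0.000000; V(1,0) = max -> 0.507478
  V(1,1) = exp(-r*dt) * [p*0.950000 + (1-p)*3.429567] = 2.272062; exercise = 2.290378; V(1,1) = max -> 2.290378
  V(0,0) = exp(-r*dt) * [p*0.507478 + (1-p)*2.290378] = 1.458550; exercise = 0.950000; V(0,0) = max -> 1.458550


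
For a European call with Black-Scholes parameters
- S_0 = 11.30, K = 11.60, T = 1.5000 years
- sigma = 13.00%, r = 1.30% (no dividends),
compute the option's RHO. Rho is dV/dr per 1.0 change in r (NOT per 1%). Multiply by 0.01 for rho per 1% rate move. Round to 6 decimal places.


Answer: Rho = 7.705527

Derivation:
d1 = 0.0375125386; d2 = -0.1217042947
phi(d1) = 0.3986616852; exp(-qT) = 1.0000000000; exp(-rT) = 0.9806888952
N(d2) = 0.4515666059
Rho = K*T*exp(-rT)*N(d2) = 11.6000 * 1.5000 * 0.9806888952 * 0.4515666059 = 7.705527


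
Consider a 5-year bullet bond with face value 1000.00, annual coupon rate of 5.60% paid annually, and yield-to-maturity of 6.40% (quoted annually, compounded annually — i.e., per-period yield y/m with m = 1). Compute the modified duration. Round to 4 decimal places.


Coupon per period c = face * coupon_rate / m = 56.000000
Periods per year m = 1; per-period yield y/m = 0.064000
Number of cashflows N = 5
Cashflows (t years, CF_t, discount factor 1/(1+y/m)^(m*t), PV):
  t = 1.0000: CF_t = 56.000000, DF = 0.939850, PV = 52.631579
  t = 2.0000: CF_t = 56.000000, DF = 0.883317, PV = 49.465770
  t = 3.0000: CF_t = 56.000000, DF = 0.830185, PV = 46.490385
  t = 4.0000: CF_t = 56.000000, DF = 0.780249, PV = 43.693971
  t = 5.0000: CF_t = 1056.000000, DF = 0.733317, PV = 774.382943
Price P = sum_t PV_t = 966.664648
First compute Macaulay numerator sum_t t * PV_t:
  t * PV_t at t = 1.0000: 52.631579
  t * PV_t at t = 2.0000: 98.931539
  t * PV_t at t = 3.0000: 139.471155
  t * PV_t at t = 4.0000: 174.775884
  t * PV_t at t = 5.0000: 3871.914715
Macaulay duration D = 4337.724872 / 966.664648 = 4.487311
Modified duration = D / (1 + y/m) = 4.487311 / (1 + 0.064000) = 4.217398

Answer: Modified duration = 4.2174


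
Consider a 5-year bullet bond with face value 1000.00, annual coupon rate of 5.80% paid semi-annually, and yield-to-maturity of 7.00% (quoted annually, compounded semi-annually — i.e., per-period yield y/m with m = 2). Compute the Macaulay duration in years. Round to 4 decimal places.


Answer: Macaulay duration = 4.3929 years

Derivation:
Coupon per period c = face * coupon_rate / m = 29.000000
Periods per year m = 2; per-period yield y/m = 0.035000
Number of cashflows N = 10
Cashflows (t years, CF_t, discount factor 1/(1+y/m)^(m*t), PV):
  t = 0.5000: CF_t = 29.000000, DF = 0.966184, PV = 28.019324
  t = 1.0000: CF_t = 29.000000, DF = 0.933511, PV = 27.071810
  t = 1.5000: CF_t = 29.000000, DF = 0.901943, PV = 26.156338
  t = 2.0000: CF_t = 29.000000, DF = 0.871442, PV = 25.271825
  t = 2.5000: CF_t = 29.000000, DF = 0.841973, PV = 24.417222
  t = 3.0000: CF_t = 29.000000, DF = 0.813501, PV = 23.591519
  t = 3.5000: CF_t = 29.000000, DF = 0.785991, PV = 22.793738
  t = 4.0000: CF_t = 29.000000, DF = 0.759412, PV = 22.022935
  t = 4.5000: CF_t = 29.000000, DF = 0.733731, PV = 21.278198
  t = 5.0000: CF_t = 1029.000000, DF = 0.708919, PV = 729.477459
Price P = sum_t PV_t = 950.100368
Macaulay numerator sum_t t * PV_t:
  t * PV_t at t = 0.5000: 14.009662
  t * PV_t at t = 1.0000: 27.071810
  t * PV_t at t = 1.5000: 39.234508
  t * PV_t at t = 2.0000: 50.543649
  t * PV_t at t = 2.5000: 61.043055
  t * PV_t at t = 3.0000: 70.774556
  t * PV_t at t = 3.5000: 79.778083
  t * PV_t at t = 4.0000: 88.091741
  t * PV_t at t = 4.5000: 95.751892
  t * PV_t at t = 5.0000: 3647.387297
Macaulay duration D = (sum_t t * PV_t) / P = 4173.686251 / 950.100368 = 4.392890


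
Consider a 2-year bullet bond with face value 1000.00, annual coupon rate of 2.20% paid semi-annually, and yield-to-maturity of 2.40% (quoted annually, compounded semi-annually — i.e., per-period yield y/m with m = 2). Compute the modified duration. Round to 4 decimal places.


Coupon per period c = face * coupon_rate / m = 11.000000
Periods per year m = 2; per-period yield y/m = 0.012000
Number of cashflows N = 4
Cashflows (t years, CF_t, discount factor 1/(1+y/m)^(m*t), PV):
  t = 0.5000: CF_t = 11.000000, DF = 0.988142, PV = 10.869565
  t = 1.0000: CF_t = 11.000000, DF = 0.976425, PV = 10.740677
  t = 1.5000: CF_t = 11.000000, DF = 0.964847, PV = 10.613317
  t = 2.0000: CF_t = 1011.000000, DF = 0.953406, PV = 963.893620
Price P = sum_t PV_t = 996.117179
First compute Macaulay numerator sum_t t * PV_t:
  t * PV_t at t = 0.5000: 5.434783
  t * PV_t at t = 1.0000: 10.740677
  t * PV_t at t = 1.5000: 15.919976
  t * PV_t at t = 2.0000: 1927.787239
Macaulay duration D = 1959.882675 / 996.117179 = 1.967522
Modified duration = D / (1 + y/m) = 1.967522 / (1 + 0.012000) = 1.944192

Answer: Modified duration = 1.9442


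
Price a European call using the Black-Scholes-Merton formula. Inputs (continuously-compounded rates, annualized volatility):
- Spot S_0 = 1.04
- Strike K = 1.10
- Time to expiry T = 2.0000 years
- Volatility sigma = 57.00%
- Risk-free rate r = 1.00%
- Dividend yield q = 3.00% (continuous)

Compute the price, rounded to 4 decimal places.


Answer: Price = 0.2749

Derivation:
d1 = (ln(S/K) + (r - q + 0.5*sigma^2) * T) / (sigma * sqrt(T)) = 0.28384821
d2 = d1 - sigma * sqrt(T) = -0.52225352
exp(-rT) = 0.98019867; exp(-qT) = 0.94176453
C = S_0 * exp(-qT) * N(d1) - K * exp(-rT) * N(d2)
N(d1) = 0.61173665; N(d2) = 0.30074691
C = 1.0400 * 0.94176453 * 0.61173665 - 1.1000 * 0.98019867 * 0.30074691 = 0.2749


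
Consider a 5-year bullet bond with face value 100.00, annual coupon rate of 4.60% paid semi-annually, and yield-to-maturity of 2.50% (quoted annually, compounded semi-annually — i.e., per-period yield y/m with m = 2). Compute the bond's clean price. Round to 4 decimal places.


Coupon per period c = face * coupon_rate / m = 2.300000
Periods per year m = 2; per-period yield y/m = 0.012500
Number of cashflows N = 10
Cashflows (t years, CF_t, discount factor 1/(1+y/m)^(m*t), PV):
  t = 0.5000: CF_t = 2.300000, DF = 0.987654, PV = 2.271605
  t = 1.0000: CF_t = 2.300000, DF = 0.975461, PV = 2.243560
  t = 1.5000: CF_t = 2.300000, DF = 0.963418, PV = 2.215862
  t = 2.0000: CF_t = 2.300000, DF = 0.951524, PV = 2.188506
  t = 2.5000: CF_t = 2.300000, DF = 0.939777, PV = 2.161487
  t = 3.0000: CF_t = 2.300000, DF = 0.928175, PV = 2.134802
  t = 3.5000: CF_t = 2.300000, DF = 0.916716, PV = 2.108447
  t = 4.0000: CF_t = 2.300000, DF = 0.905398, PV = 2.082416
  t = 4.5000: CF_t = 2.300000, DF = 0.894221, PV = 2.056708
  t = 5.0000: CF_t = 102.300000, DF = 0.883181, PV = 90.349409
Price P = sum_t PV_t = 109.812802

Answer: Price = 109.8128


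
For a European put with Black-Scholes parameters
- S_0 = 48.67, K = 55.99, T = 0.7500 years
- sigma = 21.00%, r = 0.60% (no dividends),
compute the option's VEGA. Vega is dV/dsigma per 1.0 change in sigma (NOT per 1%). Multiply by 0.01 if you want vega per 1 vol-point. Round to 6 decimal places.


d1 = -0.6547304886; d2 = -0.8365958234
phi(d1) = 0.3219772012; exp(-qT) = 1.0000000000; exp(-rT) = 0.9955101098
Vega = S * exp(-qT) * phi(d1) * sqrt(T) = 48.6700 * 1.0000000000 * 0.3219772012 * 0.8660254038 = 13.571164

Answer: Vega = 13.571164


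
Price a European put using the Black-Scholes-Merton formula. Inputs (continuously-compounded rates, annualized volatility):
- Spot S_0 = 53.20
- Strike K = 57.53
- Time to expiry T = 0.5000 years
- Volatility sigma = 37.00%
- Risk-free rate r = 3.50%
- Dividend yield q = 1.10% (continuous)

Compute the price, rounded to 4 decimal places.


d1 = (ln(S/K) + (r - q + 0.5*sigma^2) * T) / (sigma * sqrt(T)) = -0.12239886
d2 = d1 - sigma * sqrt(T) = -0.38402837
exp(-rT) = 0.98265224; exp(-qT) = 0.99451510
P = K * exp(-rT) * N(-d2) - S_0 * exp(-qT) * N(-d1)
N(-d1) = 0.54870843; N(-d2) = 0.64952129
P = 57.5300 * 0.98265224 * 0.64952129 - 53.2000 * 0.99451510 * 0.54870843 = 7.6875

Answer: Price = 7.6875


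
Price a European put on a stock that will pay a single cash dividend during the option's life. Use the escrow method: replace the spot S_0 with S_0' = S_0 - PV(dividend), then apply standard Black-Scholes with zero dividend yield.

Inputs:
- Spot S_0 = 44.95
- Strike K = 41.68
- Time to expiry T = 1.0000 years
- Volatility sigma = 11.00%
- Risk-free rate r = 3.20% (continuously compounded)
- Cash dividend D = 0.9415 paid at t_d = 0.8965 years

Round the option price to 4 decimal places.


PV(D) = D * exp(-r * t_d) = 0.9415 * 0.97171959 = 0.91487400
S_0' = S_0 - PV(D) = 44.9500 - 0.91487400 = 44.03512600
d1 = (ln(S_0'/K) + (r + sigma^2/2)*T) / (sigma*sqrt(T)) = 0.84560215
d2 = d1 - sigma*sqrt(T) = 0.73560215
exp(-rT) = 0.96850658
N(-d1) = 0.19888736; N(-d2) = 0.23098643
P = K * exp(-rT) * N(-d2) - S_0' * N(-d1) = 41.6800 * 0.96850658 * 0.23098643 - 44.03512600 * 0.19888736 = 0.5663

Answer: Price = 0.5663


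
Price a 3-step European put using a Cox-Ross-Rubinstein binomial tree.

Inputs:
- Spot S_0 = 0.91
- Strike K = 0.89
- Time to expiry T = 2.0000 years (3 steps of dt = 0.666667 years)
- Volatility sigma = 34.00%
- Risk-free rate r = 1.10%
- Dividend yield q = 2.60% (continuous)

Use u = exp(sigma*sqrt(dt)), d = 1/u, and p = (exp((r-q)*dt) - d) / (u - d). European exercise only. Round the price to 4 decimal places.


dt = T/N = 0.666667
u = exp(sigma*sqrt(dt)) = 1.319970; d = 1/u = 0.757593
p = (exp((r-q)*dt) - d) / (u - d) = 0.413347
Discount per step: exp(-r*dt) = 0.992693
Stock lattice S(k, i) with i counting down-moves:
  k=0: S(0,0) = 0.9100
  k=1: S(1,0) = 1.2012; S(1,1) = 0.6894
  k=2: S(2,0) = 1.5855; S(2,1) = 0.9100; S(2,2) = 0.5223
  k=3: S(3,0) = 2.0928; S(3,1) = 1.2012; S(3,2) = 0.6894; S(3,3) = 0.3957
Terminal payoffs V(N, i) = max(K - S_T, 0):
  V(3,0) = 0.000000; V(3,1) = 0.000000; V(3,2) = 0.200590; V(3,3) = 0.494315
Backward induction: V(k, i) = exp(-r*dt) * [p * V(k+1, i) + (1-p) * V(k+1, i+1)].
  V(2,0) = exp(-r*dt) * [p*0.000000 + (1-p)*0.000000] = 0.000000
  V(2,1) = exp(-r*dt) * [p*0.000000 + (1-p)*0.200590] = 0.116817
  V(2,2) = exp(-r*dt) * [p*0.200590 + (1-p)*0.494315] = 0.370180
  V(1,0) = exp(-r*dt) * [p*0.000000 + (1-p)*0.116817] = 0.068030
  V(1,1) = exp(-r*dt) * [p*0.116817 + (1-p)*0.370180] = 0.263514
  V(0,0) = exp(-r*dt) * [p*0.068030 + (1-p)*0.263514] = 0.181376

Answer: Price = V(0,0) = 0.1814


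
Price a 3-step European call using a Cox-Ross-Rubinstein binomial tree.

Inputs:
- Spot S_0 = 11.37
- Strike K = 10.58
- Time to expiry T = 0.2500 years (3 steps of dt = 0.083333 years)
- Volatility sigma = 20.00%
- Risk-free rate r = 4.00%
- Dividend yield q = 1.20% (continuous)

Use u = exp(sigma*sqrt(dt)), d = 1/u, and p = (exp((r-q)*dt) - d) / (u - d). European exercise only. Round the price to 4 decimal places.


Answer: Price = V(0,0) = 0.9829

Derivation:
dt = T/N = 0.083333
u = exp(sigma*sqrt(dt)) = 1.059434; d = 1/u = 0.943900
p = (exp((r-q)*dt) - d) / (u - d) = 0.505790
Discount per step: exp(-r*dt) = 0.996672
Stock lattice S(k, i) with i counting down-moves:
  k=0: S(0,0) = 11.3700
  k=1: S(1,0) = 12.0458; S(1,1) = 10.7321
  k=2: S(2,0) = 12.7617; S(2,1) = 11.3700; S(2,2) = 10.1301
  k=3: S(3,0) = 13.5202; S(3,1) = 12.0458; S(3,2) = 10.7321; S(3,3) = 9.5618
Terminal payoffs V(N, i) = max(S_T - K, 0):
  V(3,0) = 2.940180; V(3,1) = 1.465767; V(3,2) = 0.152143; V(3,3) = 0.000000
Backward induction: V(k, i) = exp(-r*dt) * [p * V(k+1, i) + (1-p) * V(k+1, i+1)].
  V(2,0) = exp(-r*dt) * [p*2.940180 + (1-p)*1.465767] = 2.204151
  V(2,1) = exp(-r*dt) * [p*1.465767 + (1-p)*0.152143] = 0.813844
  V(2,2) = exp(-r*dt) * [p*0.152143 + (1-p)*0.000000] = 0.076696
  V(1,0) = exp(-r*dt) * [p*2.204151 + (1-p)*0.813844] = 1.511999
  V(1,1) = exp(-r*dt) * [p*0.813844 + (1-p)*0.076696] = 0.448042
  V(0,0) = exp(-r*dt) * [p*1.511999 + (1-p)*0.448042] = 0.982899


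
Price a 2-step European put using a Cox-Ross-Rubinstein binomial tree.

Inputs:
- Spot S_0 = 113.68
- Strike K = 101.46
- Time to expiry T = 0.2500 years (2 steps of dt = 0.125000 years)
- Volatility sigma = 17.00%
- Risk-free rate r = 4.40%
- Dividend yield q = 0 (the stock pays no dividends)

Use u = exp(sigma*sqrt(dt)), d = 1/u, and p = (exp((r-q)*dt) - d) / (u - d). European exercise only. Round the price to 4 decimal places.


dt = T/N = 0.125000
u = exp(sigma*sqrt(dt)) = 1.061947; d = 1/u = 0.941667
p = (exp((r-q)*dt) - d) / (u - d) = 0.530831
Discount per step: exp(-r*dt) = 0.994515
Stock lattice S(k, i) with i counting down-moves:
  k=0: S(0,0) = 113.6800
  k=1: S(1,0) = 120.7221; S(1,1) = 107.0487
  k=2: S(2,0) = 128.2005; S(2,1) = 113.6800; S(2,2) = 100.8041
Terminal payoffs V(N, i) = max(K - S_T, 0):
  V(2,0) = 0.000000; V(2,1) = 0.000000; V(2,2) = 0.655870
Backward induction: V(k, i) = exp(-r*dt) * [p * V(k+1, i) + (1-p) * V(k+1, i+1)].
  V(1,0) = exp(-r*dt) * [p*0.000000 + (1-p)*0.000000] = 0.000000
  V(1,1) = exp(-r*dt) * [p*0.000000 + (1-p)*0.655870] = 0.306026
  V(0,0) = exp(-r*dt) * [p*0.000000 + (1-p)*0.306026] = 0.142790

Answer: Price = V(0,0) = 0.1428


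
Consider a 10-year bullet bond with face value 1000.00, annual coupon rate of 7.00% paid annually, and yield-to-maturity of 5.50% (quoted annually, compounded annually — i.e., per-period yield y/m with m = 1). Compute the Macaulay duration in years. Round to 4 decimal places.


Coupon per period c = face * coupon_rate / m = 70.000000
Periods per year m = 1; per-period yield y/m = 0.055000
Number of cashflows N = 10
Cashflows (t years, CF_t, discount factor 1/(1+y/m)^(m*t), PV):
  t = 1.0000: CF_t = 70.000000, DF = 0.947867, PV = 66.350711
  t = 2.0000: CF_t = 70.000000, DF = 0.898452, PV = 62.891669
  t = 3.0000: CF_t = 70.000000, DF = 0.851614, PV = 59.612956
  t = 4.0000: CF_t = 70.000000, DF = 0.807217, PV = 56.505172
  t = 5.0000: CF_t = 70.000000, DF = 0.765134, PV = 53.559405
  t = 6.0000: CF_t = 70.000000, DF = 0.725246, PV = 50.767208
  t = 7.0000: CF_t = 70.000000, DF = 0.687437, PV = 48.120577
  t = 8.0000: CF_t = 70.000000, DF = 0.651599, PV = 45.611921
  t = 9.0000: CF_t = 70.000000, DF = 0.617629, PV = 43.234048
  t = 10.0000: CF_t = 1070.000000, DF = 0.585431, PV = 626.410720
Price P = sum_t PV_t = 1113.064387
Macaulay numerator sum_t t * PV_t:
  t * PV_t at t = 1.0000: 66.350711
  t * PV_t at t = 2.0000: 125.783338
  t * PV_t at t = 3.0000: 178.838869
  t * PV_t at t = 4.0000: 226.020688
  t * PV_t at t = 5.0000: 267.797024
  t * PV_t at t = 6.0000: 304.603250
  t * PV_t at t = 7.0000: 336.844036
  t * PV_t at t = 8.0000: 364.895368
  t * PV_t at t = 9.0000: 389.106435
  t * PV_t at t = 10.0000: 6264.107200
Macaulay duration D = (sum_t t * PV_t) / P = 8524.346919 / 1113.064387 = 7.658449

Answer: Macaulay duration = 7.6584 years


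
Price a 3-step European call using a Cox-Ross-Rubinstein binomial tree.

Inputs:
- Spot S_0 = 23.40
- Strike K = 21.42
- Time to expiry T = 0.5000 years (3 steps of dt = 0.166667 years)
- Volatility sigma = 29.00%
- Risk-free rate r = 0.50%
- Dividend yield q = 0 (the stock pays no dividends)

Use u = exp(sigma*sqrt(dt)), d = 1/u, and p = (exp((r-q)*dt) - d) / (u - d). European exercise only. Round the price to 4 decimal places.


dt = T/N = 0.166667
u = exp(sigma*sqrt(dt)) = 1.125685; d = 1/u = 0.888348
p = (exp((r-q)*dt) - d) / (u - d) = 0.473949
Discount per step: exp(-r*dt) = 0.999167
Stock lattice S(k, i) with i counting down-moves:
  k=0: S(0,0) = 23.4000
  k=1: S(1,0) = 26.3410; S(1,1) = 20.7873
  k=2: S(2,0) = 29.6517; S(2,1) = 23.4000; S(2,2) = 18.4664
  k=3: S(3,0) = 33.3785; S(3,1) = 26.3410; S(3,2) = 20.7873; S(3,3) = 16.4046
Terminal payoffs V(N, i) = max(S_T - K, 0):
  V(3,0) = 11.958502; V(3,1) = 4.921036; V(3,2) = 0.000000; V(3,3) = 0.000000
Backward induction: V(k, i) = exp(-r*dt) * [p * V(k+1, i) + (1-p) * V(k+1, i+1)].
  V(2,0) = exp(-r*dt) * [p*11.958502 + (1-p)*4.921036] = 8.249560
  V(2,1) = exp(-r*dt) * [p*4.921036 + (1-p)*0.000000] = 2.330378
  V(2,2) = exp(-r*dt) * [p*0.000000 + (1-p)*0.000000] = 0.000000
  V(1,0) = exp(-r*dt) * [p*8.249560 + (1-p)*2.330378] = 5.131491
  V(1,1) = exp(-r*dt) * [p*2.330378 + (1-p)*0.000000] = 1.103561
  V(0,0) = exp(-r*dt) * [p*5.131491 + (1-p)*1.103561] = 3.010085

Answer: Price = V(0,0) = 3.0101


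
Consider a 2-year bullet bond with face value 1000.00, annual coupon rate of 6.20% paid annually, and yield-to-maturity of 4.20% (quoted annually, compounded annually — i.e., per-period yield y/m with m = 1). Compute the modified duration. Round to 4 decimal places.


Coupon per period c = face * coupon_rate / m = 62.000000
Periods per year m = 1; per-period yield y/m = 0.042000
Number of cashflows N = 2
Cashflows (t years, CF_t, discount factor 1/(1+y/m)^(m*t), PV):
  t = 1.0000: CF_t = 62.000000, DF = 0.959693, PV = 59.500960
  t = 2.0000: CF_t = 1062.000000, DF = 0.921010, PV = 978.113107
Price P = sum_t PV_t = 1037.614067
First compute Macaulay numerator sum_t t * PV_t:
  t * PV_t at t = 1.0000: 59.500960
  t * PV_t at t = 2.0000: 1956.226215
Macaulay duration D = 2015.727175 / 1037.614067 = 1.942656
Modified duration = D / (1 + y/m) = 1.942656 / (1 + 0.042000) = 1.864353

Answer: Modified duration = 1.8644


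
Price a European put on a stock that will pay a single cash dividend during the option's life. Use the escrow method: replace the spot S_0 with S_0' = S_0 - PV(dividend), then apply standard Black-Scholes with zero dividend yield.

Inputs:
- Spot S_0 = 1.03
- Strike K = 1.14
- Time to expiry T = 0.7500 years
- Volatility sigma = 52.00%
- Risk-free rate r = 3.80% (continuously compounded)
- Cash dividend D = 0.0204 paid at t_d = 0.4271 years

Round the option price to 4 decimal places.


Answer: Price = 0.2416

Derivation:
PV(D) = D * exp(-r * t_d) = 0.0204 * 0.98390119 = 0.02007158
S_0' = S_0 - PV(D) = 1.0300 - 0.02007158 = 1.00992842
d1 = (ln(S_0'/K) + (r + sigma^2/2)*T) / (sigma*sqrt(T)) = 0.01943270
d2 = d1 - sigma*sqrt(T) = -0.43090051
exp(-rT) = 0.97190229
N(-d1) = 0.49224796; N(-d2) = 0.66672964
P = K * exp(-rT) * N(-d2) - S_0' * N(-d1) = 1.1400 * 0.97190229 * 0.66672964 - 1.00992842 * 0.49224796 = 0.2416


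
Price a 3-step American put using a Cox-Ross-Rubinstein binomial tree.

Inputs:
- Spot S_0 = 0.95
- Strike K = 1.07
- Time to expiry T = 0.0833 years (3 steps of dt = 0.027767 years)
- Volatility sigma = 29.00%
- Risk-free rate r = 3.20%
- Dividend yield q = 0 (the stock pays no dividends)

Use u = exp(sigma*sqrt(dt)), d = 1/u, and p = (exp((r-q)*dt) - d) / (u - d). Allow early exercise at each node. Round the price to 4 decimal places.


dt = T/N = 0.027767
u = exp(sigma*sqrt(dt)) = 1.049510; d = 1/u = 0.952825
p = (exp((r-q)*dt) - d) / (u - d) = 0.497116
Discount per step: exp(-r*dt) = 0.999112
Stock lattice S(k, i) with i counting down-moves:
  k=0: S(0,0) = 0.9500
  k=1: S(1,0) = 0.9970; S(1,1) = 0.9052
  k=2: S(2,0) = 1.0464; S(2,1) = 0.9500; S(2,2) = 0.8625
  k=3: S(3,0) = 1.0982; S(3,1) = 0.9970; S(3,2) = 0.9052; S(3,3) = 0.8218
Terminal payoffs V(N, i) = max(K - S_T, 0):
  V(3,0) = 0.000000; V(3,1) = 0.072965; V(3,2) = 0.164816; V(3,3) = 0.248205
Backward induction: V(k, i) = exp(-r*dt) * [p * V(k+1, i) + (1-p) * V(k+1, i+1)]; then take max(V_cont, immediate exercise) for American.
  V(2,0) = exp(-r*dt) * [p*0.000000 + (1-p)*0.072965] = 0.036660; exercise = 0.023602; V(2,0) = max -> 0.036660
  V(2,1) = exp(-r*dt) * [p*0.072965 + (1-p)*0.164816] = 0.119050; exercise = 0.120000; V(2,1) = max -> 0.120000
  V(2,2) = exp(-r*dt) * [p*0.164816 + (1-p)*0.248205] = 0.206567; exercise = 0.207518; V(2,2) = max -> 0.207518
  V(1,0) = exp(-r*dt) * [p*0.036660 + (1-p)*0.120000] = 0.078501; exercise = 0.072965; V(1,0) = max -> 0.078501
  V(1,1) = exp(-r*dt) * [p*0.120000 + (1-p)*0.207518] = 0.163866; exercise = 0.164816; V(1,1) = max -> 0.164816
  V(0,0) = exp(-r*dt) * [p*0.078501 + (1-p)*0.164816] = 0.121799; exercise = 0.120000; V(0,0) = max -> 0.121799

Answer: Price = V(0,0) = 0.1218


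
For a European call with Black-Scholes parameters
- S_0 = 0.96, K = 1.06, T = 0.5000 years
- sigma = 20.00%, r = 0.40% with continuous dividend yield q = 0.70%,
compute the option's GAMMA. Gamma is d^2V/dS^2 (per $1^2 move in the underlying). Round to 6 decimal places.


Answer: Gamma = 2.385067

Derivation:
d1 = -0.6405744157; d2 = -0.7819957720
phi(d1) = 0.3249427311; exp(-qT) = 0.9965061179; exp(-rT) = 0.9980019987
Gamma = exp(-qT) * phi(d1) / (S * sigma * sqrt(T)) = 0.9965061179 * 0.3249427311 / (0.9600 * 0.2000 * 0.7071067812) = 2.385067


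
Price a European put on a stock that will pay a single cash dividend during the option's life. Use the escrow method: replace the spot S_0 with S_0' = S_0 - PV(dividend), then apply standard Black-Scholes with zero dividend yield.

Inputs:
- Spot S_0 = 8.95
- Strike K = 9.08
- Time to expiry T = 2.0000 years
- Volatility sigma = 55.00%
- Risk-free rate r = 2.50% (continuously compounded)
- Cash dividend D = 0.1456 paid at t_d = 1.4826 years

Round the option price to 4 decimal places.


Answer: Price = 2.5547

Derivation:
PV(D) = D * exp(-r * t_d) = 0.1456 * 0.96361350 = 0.14030213
S_0' = S_0 - PV(D) = 8.9500 - 0.14030213 = 8.80969787
d1 = (ln(S_0'/K) + (r + sigma^2/2)*T) / (sigma*sqrt(T)) = 0.41433752
d2 = d1 - sigma*sqrt(T) = -0.36347994
exp(-rT) = 0.95122942
N(-d1) = 0.33931347; N(-d2) = 0.64187680
P = K * exp(-rT) * N(-d2) - S_0' * N(-d1) = 9.0800 * 0.95122942 * 0.64187680 - 8.80969787 * 0.33931347 = 2.5547


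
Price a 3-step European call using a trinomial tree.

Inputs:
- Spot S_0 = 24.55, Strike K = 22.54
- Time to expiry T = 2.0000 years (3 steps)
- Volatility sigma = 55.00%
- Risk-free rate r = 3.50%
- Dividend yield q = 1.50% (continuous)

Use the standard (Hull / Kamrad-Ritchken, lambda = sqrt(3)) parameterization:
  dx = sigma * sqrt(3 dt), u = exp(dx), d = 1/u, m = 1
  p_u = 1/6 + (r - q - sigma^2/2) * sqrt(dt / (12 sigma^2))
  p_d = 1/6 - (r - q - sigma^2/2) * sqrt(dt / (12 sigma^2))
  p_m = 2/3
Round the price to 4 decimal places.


Answer: Price = V(0,0) = 7.6380

Derivation:
dt = T/N = 0.666667; dx = sigma*sqrt(3*dt) = 0.777817
u = exp(dx) = 2.176716; d = 1/u = 0.459408
p_u = 0.110420, p_m = 0.666667, p_d = 0.222914
Discount per step: exp(-r*dt) = 0.976937
Stock lattice S(k, j) with j the centered position index:
  k=0: S(0,+0) = 24.5500
  k=1: S(1,-1) = 11.2785; S(1,+0) = 24.5500; S(1,+1) = 53.4384
  k=2: S(2,-2) = 5.1814; S(2,-1) = 11.2785; S(2,+0) = 24.5500; S(2,+1) = 53.4384; S(2,+2) = 116.3202
  k=3: S(3,-3) = 2.3804; S(3,-2) = 5.1814; S(3,-1) = 11.2785; S(3,+0) = 24.5500; S(3,+1) = 53.4384; S(3,+2) = 116.3202; S(3,+3) = 253.1961
Terminal payoffs V(N, j) = max(S_T - K, 0):
  V(3,-3) = 0.000000; V(3,-2) = 0.000000; V(3,-1) = 0.000000; V(3,+0) = 2.010000; V(3,+1) = 30.898385; V(3,+2) = 93.780205; V(3,+3) = 230.656086
Backward induction: V(k, j) = exp(-r*dt) * [p_u * V(k+1, j+1) + p_m * V(k+1, j) + p_d * V(k+1, j-1)]
  V(2,-2) = exp(-r*dt) * [p_u*0.000000 + p_m*0.000000 + p_d*0.000000] = 0.000000
  V(2,-1) = exp(-r*dt) * [p_u*2.010000 + p_m*0.000000 + p_d*0.000000] = 0.216825
  V(2,+0) = exp(-r*dt) * [p_u*30.898385 + p_m*2.010000 + p_d*0.000000] = 4.642194
  V(2,+1) = exp(-r*dt) * [p_u*93.780205 + p_m*30.898385 + p_d*2.010000] = 30.677912
  V(2,+2) = exp(-r*dt) * [p_u*230.656086 + p_m*93.780205 + p_d*30.898385] = 92.688588
  V(1,-1) = exp(-r*dt) * [p_u*4.642194 + p_m*0.216825 + p_d*0.000000] = 0.641983
  V(1,+0) = exp(-r*dt) * [p_u*30.677912 + p_m*4.642194 + p_d*0.216825] = 6.379954
  V(1,+1) = exp(-r*dt) * [p_u*92.688588 + p_m*30.677912 + p_d*4.642194] = 30.989785
  V(0,+0) = exp(-r*dt) * [p_u*30.989785 + p_m*6.379954 + p_d*0.641983] = 7.637972


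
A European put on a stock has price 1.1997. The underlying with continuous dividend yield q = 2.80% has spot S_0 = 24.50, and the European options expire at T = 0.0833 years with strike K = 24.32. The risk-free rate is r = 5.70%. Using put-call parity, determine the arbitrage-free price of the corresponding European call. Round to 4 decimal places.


Answer: Call price = 1.4378

Derivation:
Put-call parity: C - P = S_0 * exp(-qT) - K * exp(-rT).
S_0 * exp(-qT) = 24.5000 * 0.99767032 = 24.44292279
K * exp(-rT) = 24.3200 * 0.99526315 = 24.20479992
C = P + S*exp(-qT) - K*exp(-rT)
C = 1.1997 + 24.44292279 - 24.20479992 = 1.4378


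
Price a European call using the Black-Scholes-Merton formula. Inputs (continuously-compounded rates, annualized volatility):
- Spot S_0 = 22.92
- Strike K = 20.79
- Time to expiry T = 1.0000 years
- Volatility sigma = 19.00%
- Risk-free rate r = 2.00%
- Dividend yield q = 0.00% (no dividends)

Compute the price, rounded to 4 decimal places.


d1 = (ln(S/K) + (r - q + 0.5*sigma^2) * T) / (sigma * sqrt(T)) = 0.71361995
d2 = d1 - sigma * sqrt(T) = 0.52361995
exp(-rT) = 0.98019867; exp(-qT) = 1.00000000
C = S_0 * exp(-qT) * N(d1) - K * exp(-rT) * N(d2)
N(d1) = 0.76226889; N(d2) = 0.69972855
C = 22.9200 * 1.00000000 * 0.76226889 - 20.7900 * 0.98019867 * 0.69972855 = 3.2119

Answer: Price = 3.2119


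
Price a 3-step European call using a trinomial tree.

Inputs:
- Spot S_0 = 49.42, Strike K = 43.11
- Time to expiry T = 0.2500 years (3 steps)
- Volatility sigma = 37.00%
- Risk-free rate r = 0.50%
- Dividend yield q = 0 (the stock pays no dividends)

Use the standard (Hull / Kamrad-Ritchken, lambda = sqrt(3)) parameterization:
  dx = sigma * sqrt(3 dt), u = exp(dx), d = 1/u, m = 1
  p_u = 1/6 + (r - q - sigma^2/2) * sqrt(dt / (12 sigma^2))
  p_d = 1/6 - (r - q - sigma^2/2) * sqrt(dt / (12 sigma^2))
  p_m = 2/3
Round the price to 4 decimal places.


Answer: Price = V(0,0) = 7.5573

Derivation:
dt = T/N = 0.083333; dx = sigma*sqrt(3*dt) = 0.185000
u = exp(dx) = 1.203218; d = 1/u = 0.831104
p_u = 0.152376, p_m = 0.666667, p_d = 0.180957
Discount per step: exp(-r*dt) = 0.999583
Stock lattice S(k, j) with j the centered position index:
  k=0: S(0,+0) = 49.4200
  k=1: S(1,-1) = 41.0732; S(1,+0) = 49.4200; S(1,+1) = 59.4631
  k=2: S(2,-2) = 34.1361; S(2,-1) = 41.0732; S(2,+0) = 49.4200; S(2,+1) = 59.4631; S(2,+2) = 71.5470
  k=3: S(3,-3) = 28.3707; S(3,-2) = 34.1361; S(3,-1) = 41.0732; S(3,+0) = 49.4200; S(3,+1) = 59.4631; S(3,+2) = 71.5470; S(3,+3) = 86.0867
Terminal payoffs V(N, j) = max(S_T - K, 0):
  V(3,-3) = 0.000000; V(3,-2) = 0.000000; V(3,-1) = 0.000000; V(3,+0) = 6.310000; V(3,+1) = 16.353055; V(3,+2) = 28.437045; V(3,+3) = 42.976723
Backward induction: V(k, j) = exp(-r*dt) * [p_u * V(k+1, j+1) + p_m * V(k+1, j) + p_d * V(k+1, j-1)]
  V(2,-2) = exp(-r*dt) * [p_u*0.000000 + p_m*0.000000 + p_d*0.000000] = 0.000000
  V(2,-1) = exp(-r*dt) * [p_u*6.310000 + p_m*0.000000 + p_d*0.000000] = 0.961093
  V(2,+0) = exp(-r*dt) * [p_u*16.353055 + p_m*6.310000 + p_d*0.000000] = 6.695691
  V(2,+1) = exp(-r*dt) * [p_u*28.437045 + p_m*16.353055 + p_d*6.310000] = 16.370181
  V(2,+2) = exp(-r*dt) * [p_u*42.976723 + p_m*28.437045 + p_d*16.353055] = 28.454001
  V(1,-1) = exp(-r*dt) * [p_u*6.695691 + p_m*0.961093 + p_d*0.000000] = 1.660300
  V(1,+0) = exp(-r*dt) * [p_u*16.370181 + p_m*6.695691 + p_d*0.961093] = 7.129165
  V(1,+1) = exp(-r*dt) * [p_u*28.454001 + p_m*16.370181 + p_d*6.695691] = 16.453941
  V(0,+0) = exp(-r*dt) * [p_u*16.453941 + p_m*7.129165 + p_d*1.660300] = 7.557258


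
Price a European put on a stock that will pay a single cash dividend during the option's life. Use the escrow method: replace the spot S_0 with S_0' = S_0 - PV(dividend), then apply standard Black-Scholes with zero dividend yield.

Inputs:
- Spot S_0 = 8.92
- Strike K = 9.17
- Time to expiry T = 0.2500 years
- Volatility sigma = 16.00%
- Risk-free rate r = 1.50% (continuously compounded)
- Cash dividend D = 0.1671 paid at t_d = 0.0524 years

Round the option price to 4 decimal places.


Answer: Price = 0.5166

Derivation:
PV(D) = D * exp(-r * t_d) = 0.1671 * 0.99921431 = 0.16696871
S_0' = S_0 - PV(D) = 8.9200 - 0.16696871 = 8.75303129
d1 = (ln(S_0'/K) + (r + sigma^2/2)*T) / (sigma*sqrt(T)) = -0.49484016
d2 = d1 - sigma*sqrt(T) = -0.57484016
exp(-rT) = 0.99625702
N(-d1) = 0.68964352; N(-d2) = 0.71730030
P = K * exp(-rT) * N(-d2) - S_0' * N(-d1) = 9.1700 * 0.99625702 * 0.71730030 - 8.75303129 * 0.68964352 = 0.5166


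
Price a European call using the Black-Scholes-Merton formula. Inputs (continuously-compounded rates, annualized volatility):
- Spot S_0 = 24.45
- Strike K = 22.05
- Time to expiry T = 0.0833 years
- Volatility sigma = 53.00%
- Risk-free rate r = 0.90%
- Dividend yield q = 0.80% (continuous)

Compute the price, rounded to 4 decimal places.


d1 = (ln(S/K) + (r - q + 0.5*sigma^2) * T) / (sigma * sqrt(T)) = 0.75245141
d2 = d1 - sigma * sqrt(T) = 0.59948419
exp(-rT) = 0.99925058; exp(-qT) = 0.99933382
C = S_0 * exp(-qT) * N(d1) - K * exp(-rT) * N(d2)
N(d1) = 0.77411018; N(d2) = 0.72557497
C = 24.4500 * 0.99933382 * 0.77411018 - 22.0500 * 0.99925058 * 0.72557497 = 2.9274

Answer: Price = 2.9274


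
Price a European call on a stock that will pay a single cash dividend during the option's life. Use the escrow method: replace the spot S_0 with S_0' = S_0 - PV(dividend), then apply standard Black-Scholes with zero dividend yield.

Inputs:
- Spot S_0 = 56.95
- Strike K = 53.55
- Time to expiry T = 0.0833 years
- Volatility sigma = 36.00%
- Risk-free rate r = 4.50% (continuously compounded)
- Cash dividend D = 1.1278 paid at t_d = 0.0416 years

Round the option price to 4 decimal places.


Answer: Price = 3.7108

Derivation:
PV(D) = D * exp(-r * t_d) = 1.1278 * 0.99812975 = 1.12569073
S_0' = S_0 - PV(D) = 56.9500 - 1.12569073 = 55.82430927
d1 = (ln(S_0'/K) + (r + sigma^2/2)*T) / (sigma*sqrt(T)) = 0.48834324
d2 = d1 - sigma*sqrt(T) = 0.38444098
exp(-rT) = 0.99625852
N(d1) = 0.68734663; N(d2) = 0.64967418
C = S_0' * N(d1) - K * exp(-rT) * N(d2) = 55.82430927 * 0.68734663 - 53.5500 * 0.99625852 * 0.64967418 = 3.7108


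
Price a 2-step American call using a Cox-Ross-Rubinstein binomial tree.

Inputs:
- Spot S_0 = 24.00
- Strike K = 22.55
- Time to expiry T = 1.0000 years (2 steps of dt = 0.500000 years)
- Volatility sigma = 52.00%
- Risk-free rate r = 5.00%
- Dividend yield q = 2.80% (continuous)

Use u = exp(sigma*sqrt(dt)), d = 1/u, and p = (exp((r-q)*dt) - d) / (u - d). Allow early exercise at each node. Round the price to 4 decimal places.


dt = T/N = 0.500000
u = exp(sigma*sqrt(dt)) = 1.444402; d = 1/u = 0.692328
p = (exp((r-q)*dt) - d) / (u - d) = 0.423805
Discount per step: exp(-r*dt) = 0.975310
Stock lattice S(k, i) with i counting down-moves:
  k=0: S(0,0) = 24.0000
  k=1: S(1,0) = 34.6657; S(1,1) = 16.6159
  k=2: S(2,0) = 50.0711; S(2,1) = 24.0000; S(2,2) = 11.5036
Terminal payoffs V(N, i) = max(S_T - K, 0):
  V(2,0) = 27.521144; V(2,1) = 1.450000; V(2,2) = 0.000000
Backward induction: V(k, i) = exp(-r*dt) * [p * V(k+1, i) + (1-p) * V(k+1, i+1)]; then take max(V_cont, immediate exercise) for American.
  V(1,0) = exp(-r*dt) * [p*27.521144 + (1-p)*1.450000] = 12.190476; exercise = 12.115653; V(1,0) = max -> 12.190476
  V(1,1) = exp(-r*dt) * [p*1.450000 + (1-p)*0.000000] = 0.599345; exercise = 0.000000; V(1,1) = max -> 0.599345
  V(0,0) = exp(-r*dt) * [p*12.190476 + (1-p)*0.599345] = 5.375639; exercise = 1.450000; V(0,0) = max -> 5.375639

Answer: Price = V(0,0) = 5.3756


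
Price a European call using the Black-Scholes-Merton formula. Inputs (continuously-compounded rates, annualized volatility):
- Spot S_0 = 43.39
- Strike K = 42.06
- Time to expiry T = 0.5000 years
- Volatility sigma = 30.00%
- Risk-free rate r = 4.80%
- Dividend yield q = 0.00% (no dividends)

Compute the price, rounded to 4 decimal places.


d1 = (ln(S/K) + (r - q + 0.5*sigma^2) * T) / (sigma * sqrt(T)) = 0.36595995
d2 = d1 - sigma * sqrt(T) = 0.15382792
exp(-rT) = 0.97628571; exp(-qT) = 1.00000000
C = S_0 * exp(-qT) * N(d1) - K * exp(-rT) * N(d2)
N(d1) = 0.64280252; N(d2) = 0.56112729
C = 43.3900 * 1.00000000 * 0.64280252 - 42.0600 * 0.97628571 * 0.56112729 = 4.8499

Answer: Price = 4.8499


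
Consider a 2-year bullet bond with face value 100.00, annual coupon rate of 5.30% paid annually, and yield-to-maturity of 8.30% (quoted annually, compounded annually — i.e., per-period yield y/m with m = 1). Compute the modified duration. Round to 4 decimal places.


Answer: Modified duration = 1.7990

Derivation:
Coupon per period c = face * coupon_rate / m = 5.300000
Periods per year m = 1; per-period yield y/m = 0.083000
Number of cashflows N = 2
Cashflows (t years, CF_t, discount factor 1/(1+y/m)^(m*t), PV):
  t = 1.0000: CF_t = 5.300000, DF = 0.923361, PV = 4.893813
  t = 2.0000: CF_t = 105.300000, DF = 0.852596, PV = 89.778317
Price P = sum_t PV_t = 94.672130
First compute Macaulay numerator sum_t t * PV_t:
  t * PV_t at t = 1.0000: 4.893813
  t * PV_t at t = 2.0000: 179.556633
Macaulay duration D = 184.450447 / 94.672130 = 1.948308
Modified duration = D / (1 + y/m) = 1.948308 / (1 + 0.083000) = 1.798991


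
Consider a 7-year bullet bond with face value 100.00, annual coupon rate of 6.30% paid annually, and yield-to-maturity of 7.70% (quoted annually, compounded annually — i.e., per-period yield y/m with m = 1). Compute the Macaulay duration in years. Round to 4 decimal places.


Coupon per period c = face * coupon_rate / m = 6.300000
Periods per year m = 1; per-period yield y/m = 0.077000
Number of cashflows N = 7
Cashflows (t years, CF_t, discount factor 1/(1+y/m)^(m*t), PV):
  t = 1.0000: CF_t = 6.300000, DF = 0.928505, PV = 5.849582
  t = 2.0000: CF_t = 6.300000, DF = 0.862122, PV = 5.431367
  t = 3.0000: CF_t = 6.300000, DF = 0.800484, PV = 5.043052
  t = 4.0000: CF_t = 6.300000, DF = 0.743254, PV = 4.682499
  t = 5.0000: CF_t = 6.300000, DF = 0.690115, PV = 4.347725
  t = 6.0000: CF_t = 6.300000, DF = 0.640775, PV = 4.036885
  t = 7.0000: CF_t = 106.300000, DF = 0.594963, PV = 63.244584
Price P = sum_t PV_t = 92.635694
Macaulay numerator sum_t t * PV_t:
  t * PV_t at t = 1.0000: 5.849582
  t * PV_t at t = 2.0000: 10.862734
  t * PV_t at t = 3.0000: 15.129156
  t * PV_t at t = 4.0000: 18.729998
  t * PV_t at t = 5.0000: 21.738623
  t * PV_t at t = 6.0000: 24.221307
  t * PV_t at t = 7.0000: 442.712089
Macaulay duration D = (sum_t t * PV_t) / P = 539.243489 / 92.635694 = 5.821120

Answer: Macaulay duration = 5.8211 years


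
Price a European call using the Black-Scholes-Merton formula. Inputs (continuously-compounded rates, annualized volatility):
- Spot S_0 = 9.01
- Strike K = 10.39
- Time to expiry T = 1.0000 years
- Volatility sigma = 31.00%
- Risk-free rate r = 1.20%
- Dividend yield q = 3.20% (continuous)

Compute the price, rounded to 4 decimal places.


d1 = (ln(S/K) + (r - q + 0.5*sigma^2) * T) / (sigma * sqrt(T)) = -0.36922172
d2 = d1 - sigma * sqrt(T) = -0.67922172
exp(-rT) = 0.98807171; exp(-qT) = 0.96850658
C = S_0 * exp(-qT) * N(d1) - K * exp(-rT) * N(d2)
N(d1) = 0.35598123; N(d2) = 0.24849869
C = 9.0100 * 0.96850658 * 0.35598123 - 10.3900 * 0.98807171 * 0.24849869 = 0.5553

Answer: Price = 0.5553


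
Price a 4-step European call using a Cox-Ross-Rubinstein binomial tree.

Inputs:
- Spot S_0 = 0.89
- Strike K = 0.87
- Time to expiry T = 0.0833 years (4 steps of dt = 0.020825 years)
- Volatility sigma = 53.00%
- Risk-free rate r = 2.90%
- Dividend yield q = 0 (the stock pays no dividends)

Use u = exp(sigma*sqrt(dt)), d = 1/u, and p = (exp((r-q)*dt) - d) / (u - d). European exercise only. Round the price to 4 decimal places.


Answer: Price = V(0,0) = 0.0653

Derivation:
dt = T/N = 0.020825
u = exp(sigma*sqrt(dt)) = 1.079484; d = 1/u = 0.926368
p = (exp((r-q)*dt) - d) / (u - d) = 0.484834
Discount per step: exp(-r*dt) = 0.999396
Stock lattice S(k, i) with i counting down-moves:
  k=0: S(0,0) = 0.8900
  k=1: S(1,0) = 0.9607; S(1,1) = 0.8245
  k=2: S(2,0) = 1.0371; S(2,1) = 0.8900; S(2,2) = 0.7638
  k=3: S(3,0) = 1.1195; S(3,1) = 0.9607; S(3,2) = 0.8245; S(3,3) = 0.7075
  k=4: S(4,0) = 1.2085; S(4,1) = 1.0371; S(4,2) = 0.8900; S(4,3) = 0.7638; S(4,4) = 0.6554
Terminal payoffs V(N, i) = max(S_T - K, 0):
  V(4,0) = 0.338525; V(4,1) = 0.167105; V(4,2) = 0.020000; V(4,3) = 0.000000; V(4,4) = 0.000000
Backward induction: V(k, i) = exp(-r*dt) * [p * V(k+1, i) + (1-p) * V(k+1, i+1)].
  V(3,0) = exp(-r*dt) * [p*0.338525 + (1-p)*0.167105] = 0.250064
  V(3,1) = exp(-r*dt) * [p*0.167105 + (1-p)*0.020000] = 0.091266
  V(3,2) = exp(-r*dt) * [p*0.020000 + (1-p)*0.000000] = 0.009691
  V(3,3) = exp(-r*dt) * [p*0.000000 + (1-p)*0.000000] = 0.000000
  V(2,0) = exp(-r*dt) * [p*0.250064 + (1-p)*0.091266] = 0.168155
  V(2,1) = exp(-r*dt) * [p*0.091266 + (1-p)*0.009691] = 0.049212
  V(2,2) = exp(-r*dt) * [p*0.009691 + (1-p)*0.000000] = 0.004696
  V(1,0) = exp(-r*dt) * [p*0.168155 + (1-p)*0.049212] = 0.106815
  V(1,1) = exp(-r*dt) * [p*0.049212 + (1-p)*0.004696] = 0.026263
  V(0,0) = exp(-r*dt) * [p*0.106815 + (1-p)*0.026263] = 0.065278


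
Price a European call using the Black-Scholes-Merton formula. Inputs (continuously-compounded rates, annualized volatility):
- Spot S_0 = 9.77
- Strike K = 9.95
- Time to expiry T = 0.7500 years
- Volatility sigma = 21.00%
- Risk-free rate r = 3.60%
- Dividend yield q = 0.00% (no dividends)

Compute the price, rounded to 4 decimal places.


d1 = (ln(S/K) + (r - q + 0.5*sigma^2) * T) / (sigma * sqrt(T)) = 0.13901173
d2 = d1 - sigma * sqrt(T) = -0.04285360
exp(-rT) = 0.97336124; exp(-qT) = 1.00000000
C = S_0 * exp(-qT) * N(d1) - K * exp(-rT) * N(d2)
N(d1) = 0.55527956; N(d2) = 0.48290912
C = 9.7700 * 1.00000000 * 0.55527956 - 9.9500 * 0.97336124 * 0.48290912 = 0.7481

Answer: Price = 0.7481
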